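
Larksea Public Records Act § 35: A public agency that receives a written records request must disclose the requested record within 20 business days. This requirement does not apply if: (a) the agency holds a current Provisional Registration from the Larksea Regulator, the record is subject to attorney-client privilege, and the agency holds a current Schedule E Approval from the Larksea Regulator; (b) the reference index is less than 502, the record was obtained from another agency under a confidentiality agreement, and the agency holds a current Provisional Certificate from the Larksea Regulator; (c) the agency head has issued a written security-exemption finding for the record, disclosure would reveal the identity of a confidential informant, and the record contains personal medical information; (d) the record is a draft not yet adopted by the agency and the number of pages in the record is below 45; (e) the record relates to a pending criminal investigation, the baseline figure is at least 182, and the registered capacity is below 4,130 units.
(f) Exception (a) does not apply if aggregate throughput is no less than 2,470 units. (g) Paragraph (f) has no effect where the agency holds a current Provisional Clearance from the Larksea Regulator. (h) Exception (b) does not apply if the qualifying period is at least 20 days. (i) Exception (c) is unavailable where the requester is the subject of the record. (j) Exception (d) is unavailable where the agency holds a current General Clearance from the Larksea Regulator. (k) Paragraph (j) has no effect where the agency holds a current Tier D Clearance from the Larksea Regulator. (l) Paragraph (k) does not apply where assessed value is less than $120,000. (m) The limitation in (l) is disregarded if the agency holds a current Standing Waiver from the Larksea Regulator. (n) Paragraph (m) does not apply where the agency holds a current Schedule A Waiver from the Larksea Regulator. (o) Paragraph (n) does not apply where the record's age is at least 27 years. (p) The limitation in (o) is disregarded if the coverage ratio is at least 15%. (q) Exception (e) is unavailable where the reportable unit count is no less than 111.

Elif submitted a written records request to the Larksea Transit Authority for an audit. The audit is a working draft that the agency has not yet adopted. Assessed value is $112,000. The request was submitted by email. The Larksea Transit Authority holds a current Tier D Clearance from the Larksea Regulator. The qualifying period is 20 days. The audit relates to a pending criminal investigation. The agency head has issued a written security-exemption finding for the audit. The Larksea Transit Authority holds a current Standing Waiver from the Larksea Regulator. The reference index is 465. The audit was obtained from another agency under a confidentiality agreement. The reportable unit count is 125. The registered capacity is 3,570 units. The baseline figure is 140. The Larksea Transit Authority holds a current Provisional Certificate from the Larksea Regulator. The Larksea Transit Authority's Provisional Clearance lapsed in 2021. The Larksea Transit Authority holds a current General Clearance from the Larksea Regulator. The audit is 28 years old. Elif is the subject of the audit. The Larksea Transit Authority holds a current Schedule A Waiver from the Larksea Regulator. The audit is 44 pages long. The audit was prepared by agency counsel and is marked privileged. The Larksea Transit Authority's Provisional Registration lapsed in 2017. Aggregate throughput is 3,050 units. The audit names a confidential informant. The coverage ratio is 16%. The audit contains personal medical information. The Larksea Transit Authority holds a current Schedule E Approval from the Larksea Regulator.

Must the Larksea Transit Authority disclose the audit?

Yes — the Larksea Transit Authority must disclose the audit.

Exception (a) requires that the agency holds a current Provisional Registration from the Larksea Regulator; but no current Provisional Registration is held, so (a) is unavailable.
Exception (b): the reference index is 465, less than the 502 limit; the audit was obtained under a confidentiality agreement; a current Provisional Certificate is held — every condition holds. But applying paragraph (h): (h) operates against (b): the qualifying period is 20 days, meeting the 20 days threshold. So (b) is unavailable.
Exception (c) is satisfied on its face — a written security-exemption finding has been issued; the audit names a confidential informant; the audit contains personal medical information. But applying paragraph (i): (i) operates against (c): Elif is the subject of the audit. (c) is therefore removed.
Exception (d): the audit is an unadopted draft; the number of pages in the record is 44, below the 45 limit — every condition holds. Turning to paragraphs (j)–(p): (j) is triggered — a current General Clearance is held. (k) operates (a current Tier D Clearance is held), but is itself disapplied by (l): (l) is engaged — assessed value is $112,000, less than the $120,000 limit. (m) operates (a current Standing Waiver is held), but is overridden by (n): (n) operates against (m): a current Schedule A Waiver is held. (o) would limit (n) — the record's age is 28 years, meeting the 27 years threshold — but (p) sets (o) aside: (p) applies — the coverage ratio is 16%, meeting the 15% threshold. Exception (d) does not apply.
Exception (e) fails — the baseline figure is 140, short of 182.
No exception applies. The general rule governs.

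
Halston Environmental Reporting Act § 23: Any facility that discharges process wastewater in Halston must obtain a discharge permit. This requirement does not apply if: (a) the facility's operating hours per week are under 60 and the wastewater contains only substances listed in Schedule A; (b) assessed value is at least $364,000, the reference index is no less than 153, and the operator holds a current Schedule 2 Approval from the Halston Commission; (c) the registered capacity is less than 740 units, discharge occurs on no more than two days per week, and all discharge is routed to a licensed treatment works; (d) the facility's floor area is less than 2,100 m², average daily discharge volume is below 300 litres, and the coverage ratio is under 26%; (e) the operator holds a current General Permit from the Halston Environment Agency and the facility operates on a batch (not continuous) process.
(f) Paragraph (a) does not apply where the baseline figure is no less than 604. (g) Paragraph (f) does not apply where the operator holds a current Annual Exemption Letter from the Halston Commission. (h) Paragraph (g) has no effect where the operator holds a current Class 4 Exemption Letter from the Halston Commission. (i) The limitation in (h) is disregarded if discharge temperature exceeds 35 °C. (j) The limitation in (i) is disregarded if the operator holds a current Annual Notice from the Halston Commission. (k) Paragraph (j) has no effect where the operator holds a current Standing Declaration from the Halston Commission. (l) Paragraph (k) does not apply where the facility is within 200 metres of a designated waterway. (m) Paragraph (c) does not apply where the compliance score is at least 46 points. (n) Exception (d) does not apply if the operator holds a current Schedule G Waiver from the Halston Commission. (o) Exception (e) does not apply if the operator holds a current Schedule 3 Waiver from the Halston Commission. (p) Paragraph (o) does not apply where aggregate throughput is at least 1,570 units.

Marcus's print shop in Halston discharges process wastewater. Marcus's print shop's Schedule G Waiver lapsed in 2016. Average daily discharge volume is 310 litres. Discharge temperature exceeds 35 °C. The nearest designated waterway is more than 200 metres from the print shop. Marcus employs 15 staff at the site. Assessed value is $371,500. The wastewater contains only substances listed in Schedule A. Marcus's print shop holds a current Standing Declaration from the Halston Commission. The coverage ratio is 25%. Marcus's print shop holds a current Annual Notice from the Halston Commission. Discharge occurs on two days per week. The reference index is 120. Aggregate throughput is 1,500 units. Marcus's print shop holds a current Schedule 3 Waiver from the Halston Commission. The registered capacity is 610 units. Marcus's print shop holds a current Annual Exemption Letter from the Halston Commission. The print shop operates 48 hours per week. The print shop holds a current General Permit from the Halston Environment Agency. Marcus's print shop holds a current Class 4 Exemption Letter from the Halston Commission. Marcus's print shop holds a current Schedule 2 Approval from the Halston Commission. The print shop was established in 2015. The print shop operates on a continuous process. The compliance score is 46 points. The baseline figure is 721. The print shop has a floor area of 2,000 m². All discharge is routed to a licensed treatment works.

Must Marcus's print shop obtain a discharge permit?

No — exception (a) applies; Marcus's print shop is not required to obtain a discharge permit.

Exception (a)'s conditions are all satisfied: the facility's operating hours per week are 48, under the 60 limit; the wastewater is Schedule-A-only. Under paragraphs (f)–(l): (f) would limit (a) — the baseline figure is 721, meeting the 604 threshold — but (g) sets (f) aside: (g) is triggered — a current Annual Exemption Letter is held. (h) would limit (g) — a current Class 4 Exemption Letter is held — but (i) sets (h) aside: (i) is triggered — discharge temperature exceeds 35 °C. (j) would limit (i) — a current Annual Notice is held — but (k) sets (j) aside: (k) operates — a current Standing Declaration is held. (l), which would lift (k), is not triggered — the print shop is more than 200 m from any designated waterway. (a) remains available.
Exception (b) fails — the reference index is 120, short of 153.
Exception (c)'s conditions are all satisfied: the registered capacity is 610 units, less than the 740 units limit; discharge occurs on no more than two days per week; discharge is routed to a licensed treatment works. But applying paragraph (m): (m) operates against (c): the compliance score is 46 points, meeting the 46 points threshold. (c) is therefore removed.
Exception (d) does not apply: average daily discharge volume is 310 litres, not below 300 litres.
Exception (e) requires that the facility operates on a batch (not continuous) process; but the facility operates on a continuous process, so (e) is unavailable.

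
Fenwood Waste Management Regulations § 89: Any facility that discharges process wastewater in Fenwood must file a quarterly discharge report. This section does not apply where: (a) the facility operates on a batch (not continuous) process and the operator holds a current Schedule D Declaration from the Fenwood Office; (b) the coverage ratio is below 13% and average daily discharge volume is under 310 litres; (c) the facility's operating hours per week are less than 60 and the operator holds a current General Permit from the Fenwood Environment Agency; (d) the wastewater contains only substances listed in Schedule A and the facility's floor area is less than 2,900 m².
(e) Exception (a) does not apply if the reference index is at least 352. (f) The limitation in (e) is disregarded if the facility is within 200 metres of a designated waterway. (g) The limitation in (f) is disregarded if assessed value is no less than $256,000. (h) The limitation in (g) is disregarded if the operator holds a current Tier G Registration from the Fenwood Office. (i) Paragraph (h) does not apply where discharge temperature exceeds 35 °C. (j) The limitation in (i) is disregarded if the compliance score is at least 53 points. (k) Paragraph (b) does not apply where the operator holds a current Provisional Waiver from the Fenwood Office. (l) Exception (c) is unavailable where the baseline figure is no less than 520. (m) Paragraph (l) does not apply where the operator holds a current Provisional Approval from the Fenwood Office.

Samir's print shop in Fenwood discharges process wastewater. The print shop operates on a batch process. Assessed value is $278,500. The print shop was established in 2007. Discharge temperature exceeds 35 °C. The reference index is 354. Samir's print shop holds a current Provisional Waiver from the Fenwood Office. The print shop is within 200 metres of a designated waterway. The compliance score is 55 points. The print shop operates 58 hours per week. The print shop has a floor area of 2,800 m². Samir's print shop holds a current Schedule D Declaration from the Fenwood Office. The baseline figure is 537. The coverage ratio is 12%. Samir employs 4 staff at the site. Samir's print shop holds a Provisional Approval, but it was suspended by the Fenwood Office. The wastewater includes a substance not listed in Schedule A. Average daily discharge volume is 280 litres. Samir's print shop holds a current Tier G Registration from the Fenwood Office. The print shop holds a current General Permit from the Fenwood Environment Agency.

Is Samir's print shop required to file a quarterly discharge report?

No — exception (a) applies; Samir's print shop is not required to file a quarterly discharge report.

Exception (a): the facility operates on a batch process; a current Schedule D Declaration is held — every condition holds. Considering the limiting provisions: (e) is triggered (the reference index is 354, meeting the 352 threshold), but is set aside by (f): (f) operates against (e): the print shop is within 200 m of a designated waterway. (g) would limit (f) — assessed value is $278,500, meeting the $256,000 threshold — but (h) sets (g) aside: (h) operates against (g): a current Tier G Registration is held. (i) would limit (h) — discharge temperature exceeds 35 °C — but (j) sets (i) aside: (j) applies — the compliance score is 55 points, meeting the 53 points threshold. Exception (a) stands.
Exception (b) is satisfied on its face — the coverage ratio is 12%, below the 13% limit; average daily discharge volume is 280 litres, under the 310 litres limit. But: (k) operates — a current Provisional Waiver is held. (b) is therefore removed.
All of (c)'s requirements are met (the facility's operating hours per week are 58, less than the 60 limit; a current General Permit is held). But: (l) operates — the baseline figure is 537, meeting the 520 threshold. (m), which would lift (l), is inapplicable — no current Provisional Approval is held. So (c) is unavailable.
Exception (d) does not apply: the wastewater includes a non-Schedule-A substance.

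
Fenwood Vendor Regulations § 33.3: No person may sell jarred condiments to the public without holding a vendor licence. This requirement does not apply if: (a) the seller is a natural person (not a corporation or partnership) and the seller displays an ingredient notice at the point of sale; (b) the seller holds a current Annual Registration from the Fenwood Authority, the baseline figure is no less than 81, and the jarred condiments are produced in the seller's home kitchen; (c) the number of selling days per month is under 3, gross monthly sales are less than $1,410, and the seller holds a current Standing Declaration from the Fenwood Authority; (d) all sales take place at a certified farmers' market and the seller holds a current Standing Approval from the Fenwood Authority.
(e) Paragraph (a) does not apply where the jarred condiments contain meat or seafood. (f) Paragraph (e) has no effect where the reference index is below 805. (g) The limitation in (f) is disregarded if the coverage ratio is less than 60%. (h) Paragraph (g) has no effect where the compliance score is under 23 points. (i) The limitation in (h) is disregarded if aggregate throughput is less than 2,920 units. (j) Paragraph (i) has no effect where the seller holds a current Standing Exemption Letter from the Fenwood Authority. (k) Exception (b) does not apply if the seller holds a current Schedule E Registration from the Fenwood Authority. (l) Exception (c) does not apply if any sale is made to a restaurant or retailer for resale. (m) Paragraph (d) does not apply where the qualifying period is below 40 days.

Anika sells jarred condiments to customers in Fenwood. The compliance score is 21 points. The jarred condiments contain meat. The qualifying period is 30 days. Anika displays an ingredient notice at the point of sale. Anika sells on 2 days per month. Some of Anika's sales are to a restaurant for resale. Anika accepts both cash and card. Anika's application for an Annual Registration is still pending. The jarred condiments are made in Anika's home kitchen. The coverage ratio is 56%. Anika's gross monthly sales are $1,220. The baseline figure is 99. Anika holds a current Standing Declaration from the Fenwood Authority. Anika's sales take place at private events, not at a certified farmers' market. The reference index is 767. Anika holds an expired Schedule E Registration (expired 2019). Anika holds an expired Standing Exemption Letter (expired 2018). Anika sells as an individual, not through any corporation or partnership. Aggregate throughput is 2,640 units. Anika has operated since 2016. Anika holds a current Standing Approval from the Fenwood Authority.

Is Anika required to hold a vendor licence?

Yes — Anika must hold a vendor licence.

Exception (a): the seller is a natural person; an ingredient notice is displayed — every condition holds. But: (e) is engaged — the jarred condiments contain meat. (f) applies (the reference index is 767, below the 805 limit), but is displaced by (g): (g) operates against (f): the coverage ratio is 56%, less than the 60% limit. (h) is triggered (the compliance score is 21 points, under the 23 points limit), but is displaced by (i): (i) applies — aggregate throughput is 2,640 units, less than the 2,920 units limit. (j), which would lift (i), is inapplicable — no current Standing Exemption Letter is held. Exception (a) does not apply.
Exception (b) fails — there is no Annual Registration in force.
Exception (c) is satisfied on its face — the number of selling days per month is 2, under the 3 limit; gross monthly sales are $1,220, less than the $1,410 limit; a current Standing Declaration is held. But applying paragraph (l): (l) is triggered — some sales are to a restaurant for resale. Exception (c) does not apply.
Exception (d) requires that all sales take place at a certified farmers' market; but sales are at private events, not a certified farmers' market, so (d) is unavailable.
No exception displaces § 33.3.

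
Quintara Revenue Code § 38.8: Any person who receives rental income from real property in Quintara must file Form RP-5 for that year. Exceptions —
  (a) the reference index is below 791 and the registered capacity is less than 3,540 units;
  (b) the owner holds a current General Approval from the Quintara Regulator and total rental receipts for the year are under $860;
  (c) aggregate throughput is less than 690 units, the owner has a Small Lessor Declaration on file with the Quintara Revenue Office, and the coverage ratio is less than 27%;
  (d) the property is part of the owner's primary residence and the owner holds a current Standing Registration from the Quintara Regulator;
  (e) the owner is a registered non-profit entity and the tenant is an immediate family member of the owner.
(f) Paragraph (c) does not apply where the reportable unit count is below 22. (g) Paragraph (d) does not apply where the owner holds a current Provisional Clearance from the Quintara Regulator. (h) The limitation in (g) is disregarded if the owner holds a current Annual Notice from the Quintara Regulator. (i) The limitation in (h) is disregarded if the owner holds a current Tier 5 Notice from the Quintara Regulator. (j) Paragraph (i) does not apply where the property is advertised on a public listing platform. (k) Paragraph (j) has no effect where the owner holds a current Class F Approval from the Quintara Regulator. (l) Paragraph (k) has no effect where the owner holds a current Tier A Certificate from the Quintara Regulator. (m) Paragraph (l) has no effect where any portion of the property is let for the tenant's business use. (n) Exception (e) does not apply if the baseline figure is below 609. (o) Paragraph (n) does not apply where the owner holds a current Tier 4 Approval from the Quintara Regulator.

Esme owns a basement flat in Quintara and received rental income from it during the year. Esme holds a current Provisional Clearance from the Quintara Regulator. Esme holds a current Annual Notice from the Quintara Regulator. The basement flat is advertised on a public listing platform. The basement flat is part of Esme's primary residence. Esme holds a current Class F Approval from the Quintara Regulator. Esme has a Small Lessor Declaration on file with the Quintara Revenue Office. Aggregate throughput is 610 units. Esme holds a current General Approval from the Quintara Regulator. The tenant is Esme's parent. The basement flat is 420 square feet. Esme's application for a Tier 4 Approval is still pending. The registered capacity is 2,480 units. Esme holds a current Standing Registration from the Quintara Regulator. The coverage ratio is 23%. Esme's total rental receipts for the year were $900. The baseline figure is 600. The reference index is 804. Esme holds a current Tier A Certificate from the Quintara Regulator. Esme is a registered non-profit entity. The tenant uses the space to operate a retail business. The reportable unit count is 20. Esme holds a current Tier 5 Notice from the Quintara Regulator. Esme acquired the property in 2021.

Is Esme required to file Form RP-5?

Yes — Esme must file Form RP-5.

Exception (a) requires that the reference index is below 791; but the reference index is 804, not below 791, so (a) is unavailable.
Exception (b) fails — total rental receipts for the year are $900, not under $860.
Exception (c): aggregate throughput is 610 units, less than the 690 units limit; a Small Lessor Declaration is on file; the coverage ratio is 23%, less than the 27% limit — every condition holds. Turning to paragraph (f): (f) operates against (c): the reportable unit count is 20, below the 22 limit. (c) is therefore removed.
Exception (d)'s conditions are all satisfied: the basement flat is part of the primary residence; a current Standing Registration is held. But applying paragraphs (g)–(m): (g) is triggered — a current Provisional Clearance is held. (h) would limit (g) — a current Annual Notice is held — but (i) sets (h) aside: (i) operates against (h): a current Tier 5 Notice is held. (j) would limit (i) — the property is publicly advertised — but (k) sets (j) aside: (k) applies — a current Class F Approval is held. (l) would limit (k) — a current Tier A Certificate is held — but (m) sets (l) aside: (m) operates against (l): the space is let for business use. Exception (d) does not apply.
All of (e)'s requirements are met (Esme is a registered non-profit; the tenant is an immediate family member). However, paragraphs (n)–(o) must be considered: (n) operates against (e): the baseline figure is 600, below the 609 limit. (o) is not engaged (no current Tier 4 Approval is held), so (n) stands. (e) is therefore removed.
None of the exceptions is available; § 38.8 applies in full.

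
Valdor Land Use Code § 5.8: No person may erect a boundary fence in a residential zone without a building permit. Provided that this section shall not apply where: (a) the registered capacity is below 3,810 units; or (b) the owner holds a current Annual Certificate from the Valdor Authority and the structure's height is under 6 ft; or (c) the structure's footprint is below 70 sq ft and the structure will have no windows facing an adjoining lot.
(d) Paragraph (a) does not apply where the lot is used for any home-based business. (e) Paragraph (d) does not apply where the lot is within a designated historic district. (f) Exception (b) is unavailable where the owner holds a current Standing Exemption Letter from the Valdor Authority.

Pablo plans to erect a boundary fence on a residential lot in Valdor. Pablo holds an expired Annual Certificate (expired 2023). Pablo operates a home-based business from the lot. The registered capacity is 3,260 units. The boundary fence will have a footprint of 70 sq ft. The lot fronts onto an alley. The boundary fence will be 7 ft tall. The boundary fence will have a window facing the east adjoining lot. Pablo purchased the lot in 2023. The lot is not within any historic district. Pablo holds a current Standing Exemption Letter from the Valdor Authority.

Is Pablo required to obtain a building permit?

All of (a)'s requirements are met (the registered capacity is 3,260 units, below the 3,810 units limit). Turning to paragraphs (d)–(e): (d) is triggered — a home-based business operates on the lot. (e), which would lift (d), is inapplicable — the lot is not in a historic district. Exception (a) does not apply.
Exception (b) requires that the owner holds a current Annual Certificate from the Valdor Authority; but no current Annual Certificate is held, so (b) is unavailable.
Exception (c) fails — the structure's footprint is 70 sq ft, not below 70 sq ft.
No exception is made out. Pablo falls within the general rule.

Yes — Pablo must obtain a building permit.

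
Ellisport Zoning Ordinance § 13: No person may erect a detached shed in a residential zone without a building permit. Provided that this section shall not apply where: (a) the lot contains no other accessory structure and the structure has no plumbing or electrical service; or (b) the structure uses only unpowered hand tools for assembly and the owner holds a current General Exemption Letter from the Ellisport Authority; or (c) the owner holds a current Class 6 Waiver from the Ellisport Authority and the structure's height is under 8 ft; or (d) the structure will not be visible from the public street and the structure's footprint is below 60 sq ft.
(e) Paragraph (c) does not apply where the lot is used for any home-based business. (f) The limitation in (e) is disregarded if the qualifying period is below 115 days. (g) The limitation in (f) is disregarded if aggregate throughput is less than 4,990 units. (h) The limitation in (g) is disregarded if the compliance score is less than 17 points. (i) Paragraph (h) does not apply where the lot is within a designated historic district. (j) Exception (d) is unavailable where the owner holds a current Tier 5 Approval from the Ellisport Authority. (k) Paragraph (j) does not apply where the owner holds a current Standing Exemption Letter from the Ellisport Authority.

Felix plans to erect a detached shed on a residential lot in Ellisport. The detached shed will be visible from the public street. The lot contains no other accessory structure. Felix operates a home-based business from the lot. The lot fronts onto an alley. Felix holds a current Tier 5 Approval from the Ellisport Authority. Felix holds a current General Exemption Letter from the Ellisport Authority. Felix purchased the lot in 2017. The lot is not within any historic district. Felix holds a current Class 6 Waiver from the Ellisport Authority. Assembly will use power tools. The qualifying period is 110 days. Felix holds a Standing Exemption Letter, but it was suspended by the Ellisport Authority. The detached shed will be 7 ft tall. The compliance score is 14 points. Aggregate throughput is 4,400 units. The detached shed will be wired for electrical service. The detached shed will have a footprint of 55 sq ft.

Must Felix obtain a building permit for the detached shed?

Exception (a) requires that the structure has no plumbing or electrical service; but electrical service is planned, so (a) is unavailable.
Exception (b) requires that the structure uses only unpowered hand tools for assembly; but assembly uses power tools, so (b) is unavailable.
All of (c)'s requirements are met (a current Class 6 Waiver is held; the structure's height is 7 ft, under the 8 ft limit). Applying paragraphs (e)–(i): (e) is triggered (a home-based business operates on the lot), but yields to (f): (f) applies — the qualifying period is 110 days, below the 115 days limit. (g) is triggered (aggregate throughput is 4,400 units, less than the 4,990 units limit), but is itself disapplied by (h): (h) operates — the compliance score is 14 points, less than the 17 points limit. (i), which would lift (h), is not triggered — the lot is not in a historic district. So (c) applies.
Exception (d) does not apply: the structure will be visible from the street.

No — exception (c) applies; Felix does not need a building permit.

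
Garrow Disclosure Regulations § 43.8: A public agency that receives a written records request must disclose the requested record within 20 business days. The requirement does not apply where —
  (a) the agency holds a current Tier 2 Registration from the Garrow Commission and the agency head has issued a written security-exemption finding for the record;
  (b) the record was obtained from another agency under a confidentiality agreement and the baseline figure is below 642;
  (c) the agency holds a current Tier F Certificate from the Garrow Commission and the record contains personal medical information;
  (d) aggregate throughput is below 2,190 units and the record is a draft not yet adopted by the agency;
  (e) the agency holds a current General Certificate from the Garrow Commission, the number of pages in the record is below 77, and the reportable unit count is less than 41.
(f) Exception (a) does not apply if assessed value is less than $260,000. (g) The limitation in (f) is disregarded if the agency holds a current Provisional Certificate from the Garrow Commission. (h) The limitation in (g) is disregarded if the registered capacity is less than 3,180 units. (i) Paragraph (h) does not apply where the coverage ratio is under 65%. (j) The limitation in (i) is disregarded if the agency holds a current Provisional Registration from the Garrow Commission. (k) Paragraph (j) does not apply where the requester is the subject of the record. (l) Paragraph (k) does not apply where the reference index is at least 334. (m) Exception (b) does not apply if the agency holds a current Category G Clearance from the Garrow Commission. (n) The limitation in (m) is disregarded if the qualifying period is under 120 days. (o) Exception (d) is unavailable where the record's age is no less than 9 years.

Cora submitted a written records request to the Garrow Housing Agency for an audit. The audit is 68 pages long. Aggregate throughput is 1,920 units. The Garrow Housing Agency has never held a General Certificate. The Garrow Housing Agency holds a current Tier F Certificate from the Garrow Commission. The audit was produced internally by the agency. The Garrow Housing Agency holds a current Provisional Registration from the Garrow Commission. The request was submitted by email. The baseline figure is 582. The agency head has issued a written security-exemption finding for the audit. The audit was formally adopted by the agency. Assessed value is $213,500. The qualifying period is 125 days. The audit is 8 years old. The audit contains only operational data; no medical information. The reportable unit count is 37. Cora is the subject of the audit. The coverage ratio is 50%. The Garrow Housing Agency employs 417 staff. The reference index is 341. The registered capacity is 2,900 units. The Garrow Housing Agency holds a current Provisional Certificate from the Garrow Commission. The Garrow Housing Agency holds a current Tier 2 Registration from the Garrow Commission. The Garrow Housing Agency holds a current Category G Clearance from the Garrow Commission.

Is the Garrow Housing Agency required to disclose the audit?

Yes — the Garrow Housing Agency must disclose the audit.

Exception (a)'s conditions are all satisfied: a current Tier 2 Registration is held; a written security-exemption finding has been issued. Turning to paragraphs (f)–(l): (f) applies — assessed value is $213,500, less than the $260,000 limit. (g) applies (a current Provisional Certificate is held), but yields to (h): (h) operates — the registered capacity is 2,900 units, less than the 3,180 units limit. (i) would limit (h) — the coverage ratio is 50%, under the 65% limit — but (j) sets (i) aside: (j) operates against (i): a current Provisional Registration is held. (k) would limit (j) — Cora is the subject of the audit — but (l) sets (k) aside: (l) operates against (k): the reference index is 341, meeting the 334 threshold. (a) is therefore removed.
Exception (b) requires that the record was obtained from another agency under a confidentiality agreement; but the audit was produced internally, so (b) is unavailable.
Exception (c) does not apply: the audit contains only operational data.
Exception (d) does not apply: the audit has been formally adopted.
Exception (e) does not apply: the General Certificate is not current.
No exception displaces § 43.8.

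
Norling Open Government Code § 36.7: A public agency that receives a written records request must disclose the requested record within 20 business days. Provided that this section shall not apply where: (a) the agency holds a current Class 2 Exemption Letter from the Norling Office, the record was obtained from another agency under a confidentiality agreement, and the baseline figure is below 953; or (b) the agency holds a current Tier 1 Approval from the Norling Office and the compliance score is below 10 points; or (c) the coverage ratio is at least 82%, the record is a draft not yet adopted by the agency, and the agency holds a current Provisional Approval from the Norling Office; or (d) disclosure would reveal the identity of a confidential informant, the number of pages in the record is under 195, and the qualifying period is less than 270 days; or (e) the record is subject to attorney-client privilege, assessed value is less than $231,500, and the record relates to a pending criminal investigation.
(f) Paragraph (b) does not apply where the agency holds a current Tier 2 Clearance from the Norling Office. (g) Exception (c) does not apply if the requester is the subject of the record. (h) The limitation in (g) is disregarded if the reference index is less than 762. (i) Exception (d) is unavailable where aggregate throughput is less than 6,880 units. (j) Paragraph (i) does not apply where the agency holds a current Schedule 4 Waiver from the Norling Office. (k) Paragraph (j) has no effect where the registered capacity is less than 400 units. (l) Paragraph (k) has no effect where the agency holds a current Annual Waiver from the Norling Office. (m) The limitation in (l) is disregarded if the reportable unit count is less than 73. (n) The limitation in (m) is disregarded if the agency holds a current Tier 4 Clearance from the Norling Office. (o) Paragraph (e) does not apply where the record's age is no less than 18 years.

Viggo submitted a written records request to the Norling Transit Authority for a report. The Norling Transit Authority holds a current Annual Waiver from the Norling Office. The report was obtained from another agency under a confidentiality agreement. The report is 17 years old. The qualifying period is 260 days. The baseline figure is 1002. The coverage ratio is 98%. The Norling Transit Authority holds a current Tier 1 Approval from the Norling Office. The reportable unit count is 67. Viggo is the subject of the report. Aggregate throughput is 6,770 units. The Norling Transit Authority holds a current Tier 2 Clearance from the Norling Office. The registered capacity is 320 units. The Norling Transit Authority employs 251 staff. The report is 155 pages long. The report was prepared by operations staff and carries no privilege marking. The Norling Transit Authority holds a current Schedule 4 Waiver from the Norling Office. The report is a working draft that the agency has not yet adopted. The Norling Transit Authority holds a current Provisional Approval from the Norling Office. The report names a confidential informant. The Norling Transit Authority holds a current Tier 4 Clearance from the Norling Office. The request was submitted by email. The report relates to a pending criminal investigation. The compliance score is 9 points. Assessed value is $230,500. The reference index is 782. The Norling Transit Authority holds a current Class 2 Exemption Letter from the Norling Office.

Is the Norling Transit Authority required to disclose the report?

Exception (a) requires that the baseline figure is below 953; but the baseline figure is 1,002, not below 953, so (a) is unavailable.
Exception (b) is satisfied on its face — a current Tier 1 Approval is held; the compliance score is 9 points, below the 10 points limit. Turning to paragraph (f): (f) is triggered — a current Tier 2 Clearance is held. (b) is therefore removed.
All of (c)'s requirements are met (the coverage ratio is 98%, meeting the 82% threshold; the report is an unadopted draft; a current Provisional Approval is held). However, paragraphs (g)–(h) must be considered: (g) applies — Viggo is the subject of the report. (h) does not operate here (the reference index is 782, not less than 762), so (g) stands. Exception (c) does not apply.
Exception (d) is satisfied on its face — the report names a confidential informant; the number of pages in the record is 155, under the 195 limit; the qualifying period is 260 days, less than the 270 days limit. As to paragraphs (i)–(n): (i) applies (aggregate throughput is 6,770 units, less than the 6,880 units limit), but is displaced by (j): (j) operates against (i): a current Schedule 4 Waiver is held. (k) operates (the registered capacity is 320 units, less than the 400 units limit), but is set aside by (l): (l) operates against (k): a current Annual Waiver is held. (m) is triggered (the reportable unit count is 67, less than the 73 limit), but is itself disapplied by (n): (n) operates against (m): a current Tier 4 Clearance is held. So (d) applies.
Exception (e) fails — the report carries no privilege marking.

No — exception (d) applies; the Norling Transit Authority is not required to disclose the report.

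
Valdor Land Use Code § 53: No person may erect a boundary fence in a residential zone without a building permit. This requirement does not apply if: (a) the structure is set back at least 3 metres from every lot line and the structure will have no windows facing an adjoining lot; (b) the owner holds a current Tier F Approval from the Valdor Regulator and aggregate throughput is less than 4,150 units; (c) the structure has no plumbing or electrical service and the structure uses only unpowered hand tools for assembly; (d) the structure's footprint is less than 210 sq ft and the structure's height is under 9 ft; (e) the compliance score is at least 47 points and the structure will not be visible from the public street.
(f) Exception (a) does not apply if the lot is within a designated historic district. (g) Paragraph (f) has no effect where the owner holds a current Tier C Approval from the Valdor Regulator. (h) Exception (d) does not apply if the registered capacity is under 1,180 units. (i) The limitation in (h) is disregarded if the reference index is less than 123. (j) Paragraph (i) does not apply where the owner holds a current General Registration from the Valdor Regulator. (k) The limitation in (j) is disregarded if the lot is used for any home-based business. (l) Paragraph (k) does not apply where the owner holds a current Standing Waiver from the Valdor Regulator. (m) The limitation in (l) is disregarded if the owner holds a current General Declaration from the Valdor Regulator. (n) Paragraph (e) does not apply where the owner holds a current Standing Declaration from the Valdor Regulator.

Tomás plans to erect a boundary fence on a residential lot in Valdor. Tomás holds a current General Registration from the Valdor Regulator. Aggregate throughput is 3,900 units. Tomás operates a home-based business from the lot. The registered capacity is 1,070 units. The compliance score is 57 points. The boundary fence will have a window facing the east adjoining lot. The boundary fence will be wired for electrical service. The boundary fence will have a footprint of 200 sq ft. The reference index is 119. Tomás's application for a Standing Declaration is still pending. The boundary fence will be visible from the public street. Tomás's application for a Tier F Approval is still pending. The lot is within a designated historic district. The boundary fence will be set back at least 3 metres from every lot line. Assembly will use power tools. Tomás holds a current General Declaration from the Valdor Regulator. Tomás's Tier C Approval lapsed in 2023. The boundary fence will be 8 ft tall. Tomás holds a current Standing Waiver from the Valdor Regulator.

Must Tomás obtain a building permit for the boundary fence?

Exception (a) requires that the structure will have no windows facing an adjoining lot; but a window faces an adjoining lot, so (a) is unavailable.
Exception (b) does not apply: there is no Tier F Approval in force.
Exception (c) does not apply: electrical service is planned.
Exception (d) is satisfied on its face — the structure's footprint is 200 sq ft, less than the 210 sq ft limit; the structure's height is 8 ft, under the 9 ft limit. Considering the limiting provisions: (h) operates (the registered capacity is 1,070 units, under the 1,180 units limit), but is overridden by (i): (i) operates against (h): the reference index is 119, less than the 123 limit. (j) is triggered (a current General Registration is held), but is displaced by (k): (k) operates against (j): a home-based business operates on the lot. (l) would limit (k) — a current Standing Waiver is held — but (m) sets (l) aside: (m) is triggered — a current General Declaration is held. Exception (d) stands.
Exception (e) does not apply: the structure will be visible from the street.

No — exception (d) applies; Tomás does not need a building permit.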